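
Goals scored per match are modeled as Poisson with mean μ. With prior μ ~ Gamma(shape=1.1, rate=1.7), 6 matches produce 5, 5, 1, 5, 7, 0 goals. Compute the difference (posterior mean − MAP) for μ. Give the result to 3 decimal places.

0.130

Σ counts = 23. Posterior: Gamma(shape = 1.1+23 = 24.1, rate = 1.7+6 = 7.7).
Mode = (α−1)/β = 23.1/7.7 = 3.000.
Mean = α/β = 24.1/7.7 = 3.130.
Difference = 3.130 − 3.000 = 0.130.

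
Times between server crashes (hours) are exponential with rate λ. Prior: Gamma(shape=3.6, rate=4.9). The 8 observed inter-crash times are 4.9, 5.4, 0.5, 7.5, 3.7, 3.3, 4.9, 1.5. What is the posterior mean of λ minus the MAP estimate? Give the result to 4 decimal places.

Σ times = 31.7. Posterior: Gamma(shape = 3.6+8 = 11.6, rate = 4.9+31.7 = 36.6).
Mode = (α−1)/β = 10.6/36.6 = 0.2896.
Mean = α/β = 11.6/36.6 = 0.3169.
Difference = 0.3169 − 0.2896 = 0.0273.

0.0273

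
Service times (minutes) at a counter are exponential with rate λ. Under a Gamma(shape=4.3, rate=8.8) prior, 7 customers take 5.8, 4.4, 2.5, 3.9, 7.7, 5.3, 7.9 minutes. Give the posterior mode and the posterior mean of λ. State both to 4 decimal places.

Σ times = 37.5. Posterior: Gamma(shape = 4.3+7 = 11.3, rate = 8.8+37.5 = 46.3).
Mode = (α−1)/β = 10.3/46.3 = 0.2225.
Mean = α/β = 11.3/46.3 = 0.2441.
Mean > mode: the posterior has a right tail.

posterior mode = 0.2225, posterior mean = 0.2441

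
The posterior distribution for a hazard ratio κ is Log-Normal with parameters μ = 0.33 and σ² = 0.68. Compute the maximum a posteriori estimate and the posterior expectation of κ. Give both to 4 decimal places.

MAP = 0.7047, posterior mean = 1.9542

Mode = exp(μ − σ²) = exp(-0.35) = 0.7047.
Mean = exp(μ + σ²/2) = exp(0.670) = 1.9542.
The mean is pulled above the mode by the posterior's right skew.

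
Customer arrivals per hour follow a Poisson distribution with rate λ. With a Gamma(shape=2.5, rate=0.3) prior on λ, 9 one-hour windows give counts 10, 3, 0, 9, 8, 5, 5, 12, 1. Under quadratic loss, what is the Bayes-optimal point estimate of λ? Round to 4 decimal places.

5.9677

Σ counts = 53. Posterior: Gamma(shape = 2.5+53 = 55.5, rate = 0.3+9 = 9.3).
Mode = (α−1)/β = 54.5/9.3 = 5.8602.
Mean = α/β = 55.5/9.3 = 5.9677.
Quadratic loss ⇒ the optimal estimator is the posterior mean.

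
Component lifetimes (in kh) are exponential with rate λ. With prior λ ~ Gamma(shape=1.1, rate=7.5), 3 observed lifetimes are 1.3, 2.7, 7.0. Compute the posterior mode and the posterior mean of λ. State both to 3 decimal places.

MAP = 0.168; posterior mean = 0.222

Σ times = 11.0. Posterior: Gamma(shape = 1.1+3 = 4.1, rate = 7.5+11.0 = 18.5).
Mode = (α−1)/β = 3.1/18.5 = 0.168.
Mean = α/β = 4.1/18.5 = 0.222.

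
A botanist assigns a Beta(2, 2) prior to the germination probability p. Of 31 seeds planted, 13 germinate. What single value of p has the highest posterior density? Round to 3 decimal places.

Posterior: Beta(2+13, 2+18) = Beta(15, 20).
Mode = (15−1)/(15+20−2) = 14/33 = 0.424.
Mean = 15/(15+20) = 15/35 = 0.429.
This is the posterior mode — the MAP estimate.

0.424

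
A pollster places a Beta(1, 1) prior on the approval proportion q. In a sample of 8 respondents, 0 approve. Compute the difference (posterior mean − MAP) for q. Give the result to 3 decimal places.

0.100

Posterior: Beta(1+0, 1+8) = Beta(1, 9).
Since α = 1 ≤ 1 and β > 1, the Beta density is monotone decreasing on [0,1]; the mode is at 0.
Mean = 1/(1+9) = 0.100.
Difference = 0.100 − 0.000 = 0.100.
Mean > mode: the posterior has a right tail.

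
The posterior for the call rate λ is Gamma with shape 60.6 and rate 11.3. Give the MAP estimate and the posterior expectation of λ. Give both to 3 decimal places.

Mode = (α−1)/β = 59.6/11.3 = 5.274.
Mean = α/β = 60.6/11.3 = 5.363.

MAP = 5.274; posterior mean = 5.363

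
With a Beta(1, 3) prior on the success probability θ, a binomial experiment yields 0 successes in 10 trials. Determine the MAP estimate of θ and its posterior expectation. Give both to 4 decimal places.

θ_MAP = 0.0000, E[θ|data] = 0.0714

Posterior: Beta(1+0, 3+10) = Beta(1, 13).
Since α = 1 ≤ 1 and β > 1, the Beta density is monotone decreasing on [0,1]; the mode is at 0.
Mean = 1/(1+13) = 0.0714.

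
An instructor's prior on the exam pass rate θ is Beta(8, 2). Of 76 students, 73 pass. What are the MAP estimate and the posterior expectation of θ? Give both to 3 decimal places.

MAP: 0.952. Posterior mean: 0.942.

Posterior: Beta(8+73, 2+3) = Beta(81, 5).
Mode = (81−1)/(81+5−2) = 80/84 = 0.952.
Mean = 81/(81+5) = 81/86 = 0.942.
Left-skewed posterior ⇒ mean < mode.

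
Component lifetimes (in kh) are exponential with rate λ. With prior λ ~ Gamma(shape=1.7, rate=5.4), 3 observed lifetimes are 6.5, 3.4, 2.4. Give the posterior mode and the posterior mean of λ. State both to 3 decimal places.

Σ times = 12.3. Posterior: Gamma(shape = 1.7+3 = 4.7, rate = 5.4+12.3 = 17.7).
Mode = (α−1)/β = 3.7/17.7 = 0.209.
Mean = α/β = 4.7/17.7 = 0.266.

MAP: 0.209. Posterior mean: 0.266.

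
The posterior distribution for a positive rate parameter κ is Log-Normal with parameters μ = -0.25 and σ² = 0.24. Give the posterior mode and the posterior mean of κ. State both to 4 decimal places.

Mode = exp(μ − σ²) = exp(-0.49) = 0.6126.
Mean = exp(μ + σ²/2) = exp(-0.130) = 0.8781.

MAP: 0.6126. Posterior mean: 0.8781.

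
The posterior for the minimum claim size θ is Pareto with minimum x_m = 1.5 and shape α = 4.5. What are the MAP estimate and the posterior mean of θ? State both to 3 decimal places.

The Pareto density is strictly decreasing on [x_m, ∞), so the mode is x_m = 1.500.
Mean = α·x_m/(α−1) = 4.5·1.5/3.5 = 1.929.

MAP estimate = 1.500, posterior mean = 1.929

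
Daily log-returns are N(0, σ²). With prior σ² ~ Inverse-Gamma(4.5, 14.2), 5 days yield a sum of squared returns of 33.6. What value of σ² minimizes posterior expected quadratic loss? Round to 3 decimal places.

Posterior: Inverse-Gamma(shape = 4.5+5/2 = 7.0, scale = 14.2+33.6/2 = 31.0).
Mode = β/(α+1) = 31.0/8.0 = 3.875.
Mean = β/(α−1) = 31.0/6.0 = 5.167.
Quadratic loss ⇒ the optimal estimator is the posterior mean.

5.167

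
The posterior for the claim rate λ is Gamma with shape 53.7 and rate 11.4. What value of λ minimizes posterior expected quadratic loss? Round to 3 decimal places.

4.711

Mode = (α−1)/β = 52.7/11.4 = 4.623.
Mean = α/β = 53.7/11.4 = 4.711.
Quadratic loss ⇒ the optimal estimator is the posterior mean.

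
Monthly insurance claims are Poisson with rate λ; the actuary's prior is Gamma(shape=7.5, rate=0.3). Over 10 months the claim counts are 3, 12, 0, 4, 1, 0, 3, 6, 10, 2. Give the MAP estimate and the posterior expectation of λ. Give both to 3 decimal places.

Σ counts = 41. Posterior: Gamma(shape = 7.5+41 = 48.5, rate = 0.3+10 = 10.3).
Mode = (α−1)/β = 47.5/10.3 = 4.612.
Mean = α/β = 48.5/10.3 = 4.709.

MAP = 4.612, posterior mean = 4.709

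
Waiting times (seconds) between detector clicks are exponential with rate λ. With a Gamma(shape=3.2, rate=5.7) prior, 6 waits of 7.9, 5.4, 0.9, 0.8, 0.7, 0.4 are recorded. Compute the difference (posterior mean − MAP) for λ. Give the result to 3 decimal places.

Σ times = 16.1. Posterior: Gamma(shape = 3.2+6 = 9.2, rate = 5.7+16.1 = 21.8).
Mode = (α−1)/β = 8.2/21.8 = 0.376.
Mean = α/β = 9.2/21.8 = 0.422.
Difference = 0.422 − 0.376 = 0.046.

0.046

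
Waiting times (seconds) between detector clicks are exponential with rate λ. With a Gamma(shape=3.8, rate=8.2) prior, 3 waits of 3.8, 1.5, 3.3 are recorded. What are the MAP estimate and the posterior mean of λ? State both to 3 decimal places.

Σ times = 8.6. Posterior: Gamma(shape = 3.8+3 = 6.8, rate = 8.2+8.6 = 16.8).
Mode = (α−1)/β = 5.8/16.8 = 0.345.
Mean = α/β = 6.8/16.8 = 0.405.

MAP = 0.345; posterior mean = 0.405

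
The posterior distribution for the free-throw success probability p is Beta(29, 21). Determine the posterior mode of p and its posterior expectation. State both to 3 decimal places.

posterior mode = 0.583, posterior expectation = 0.580

Mode = (29−1)/(29+21−2) = 28/48 = 0.583.
Mean = 29/(29+21) = 29/50 = 0.580.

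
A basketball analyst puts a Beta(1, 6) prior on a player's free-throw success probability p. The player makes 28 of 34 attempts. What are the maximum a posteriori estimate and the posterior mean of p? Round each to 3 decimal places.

maximum a posteriori estimate = 0.718, posterior mean = 0.707

Posterior: Beta(1+28, 6+6) = Beta(29, 12).
Mode = (29−1)/(29+12−2) = 28/39 = 0.718.
Mean = 29/(29+12) = 29/41 = 0.707.
Left-skewed posterior ⇒ mean < mode.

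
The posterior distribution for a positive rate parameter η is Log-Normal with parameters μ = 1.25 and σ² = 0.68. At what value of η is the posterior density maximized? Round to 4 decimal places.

1.7683

Mode = exp(μ − σ²) = exp(0.57) = 1.7683.
Mean = exp(μ + σ²/2) = exp(1.590) = 4.9037.
This is the posterior mode — the MAP estimate.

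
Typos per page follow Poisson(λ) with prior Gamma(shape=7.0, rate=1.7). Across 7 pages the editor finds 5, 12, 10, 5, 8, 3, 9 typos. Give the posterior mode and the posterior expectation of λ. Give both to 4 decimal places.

Σ counts = 52. Posterior: Gamma(shape = 7.0+52 = 59.0, rate = 1.7+7 = 8.7).
Mode = (α−1)/β = 58.0/8.7 = 6.6667.
Mean = α/β = 59.0/8.7 = 6.7816.
The posterior is right-skewed, so the mean exceeds the mode.

posterior mode = 6.6667, posterior expectation = 6.7816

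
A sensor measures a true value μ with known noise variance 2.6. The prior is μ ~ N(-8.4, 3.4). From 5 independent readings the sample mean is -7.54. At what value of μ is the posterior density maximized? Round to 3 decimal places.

Posterior for μ is Normal. Precision-weighted mean: (1/3.4·-8.4 + 5/2.6·-7.54) / (1/3.4 + 5/2.6) = -7.654.
A Normal posterior is symmetric, so mode = mean.
This is the posterior mode — the MAP estimate.

-7.654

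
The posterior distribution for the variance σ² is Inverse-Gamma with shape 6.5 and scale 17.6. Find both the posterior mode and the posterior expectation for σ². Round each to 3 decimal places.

Mode = β/(α+1) = 17.6/7.5 = 2.347.
Mean = β/(α−1) = 17.6/5.5 = 3.200.

σ²_MAP = 2.347, E[σ²|data] = 3.200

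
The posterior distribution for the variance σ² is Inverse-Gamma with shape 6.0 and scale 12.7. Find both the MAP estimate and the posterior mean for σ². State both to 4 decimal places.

Mode = β/(α+1) = 12.7/7.0 = 1.8143.
Mean = β/(α−1) = 12.7/5.0 = 2.5400.

MAP: 1.8143. Posterior mean: 2.5400.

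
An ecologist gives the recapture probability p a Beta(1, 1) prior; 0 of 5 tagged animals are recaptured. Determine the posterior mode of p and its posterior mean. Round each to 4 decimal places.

Posterior: Beta(1+0, 1+5) = Beta(1, 6).
Since α = 1 ≤ 1 and β > 1, the Beta density is monotone decreasing on [0,1]; the mode is at 0.
Mean = 1/(1+6) = 0.1429.
Right-skewed posterior ⇒ mode < mean.

posterior mode = 0.0000, posterior mean = 0.1429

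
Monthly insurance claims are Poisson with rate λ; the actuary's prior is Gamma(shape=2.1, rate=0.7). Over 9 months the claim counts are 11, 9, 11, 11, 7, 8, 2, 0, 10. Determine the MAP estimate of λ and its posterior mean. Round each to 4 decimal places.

MAP = 7.2268; posterior mean = 7.3299

Σ counts = 69. Posterior: Gamma(shape = 2.1+69 = 71.1, rate = 0.7+9 = 9.7).
Mode = (α−1)/β = 70.1/9.7 = 7.2268.
Mean = α/β = 71.1/9.7 = 7.3299.
Right-skewed posterior ⇒ mode < mean.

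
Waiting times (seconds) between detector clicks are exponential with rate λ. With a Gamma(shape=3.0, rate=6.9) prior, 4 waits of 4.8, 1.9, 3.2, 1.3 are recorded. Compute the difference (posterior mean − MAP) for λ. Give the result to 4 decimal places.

0.0552

Σ times = 11.2. Posterior: Gamma(shape = 3.0+4 = 7.0, rate = 6.9+11.2 = 18.1).
Mode = (α−1)/β = 6.0/18.1 = 0.3315.
Mean = α/β = 7.0/18.1 = 0.3867.
Difference = 0.3867 − 0.3315 = 0.0552.
Right-skewed posterior ⇒ mode < mean.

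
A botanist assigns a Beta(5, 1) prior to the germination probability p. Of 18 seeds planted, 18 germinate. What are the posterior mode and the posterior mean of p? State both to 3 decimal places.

Posterior: Beta(5+18, 1+0) = Beta(23, 1).
Since β = 1 ≤ 1 and α > 1, the Beta density is monotone increasing on [0,1]; the mode is at 1.
Mean = 23/(23+1) = 0.958.

posterior mode = 1.000, posterior mean = 0.958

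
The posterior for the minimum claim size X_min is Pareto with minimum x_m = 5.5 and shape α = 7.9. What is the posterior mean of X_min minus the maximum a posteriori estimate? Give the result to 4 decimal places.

The Pareto density is strictly decreasing on [x_m, ∞), so the mode is x_m = 5.5000.
Mean = α·x_m/(α−1) = 7.9·5.5/6.9 = 6.2971.
Difference = 6.2971 − 5.5000 = 0.7971.

0.7971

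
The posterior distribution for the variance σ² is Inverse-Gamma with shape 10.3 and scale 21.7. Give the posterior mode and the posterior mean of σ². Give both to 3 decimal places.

Mode = β/(α+1) = 21.7/11.3 = 1.920.
Mean = β/(α−1) = 21.7/9.3 = 2.333.

MAP = 1.920; posterior mean = 2.333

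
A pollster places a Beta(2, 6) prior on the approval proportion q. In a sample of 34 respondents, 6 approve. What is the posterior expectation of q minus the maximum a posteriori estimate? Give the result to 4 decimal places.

Posterior: Beta(2+6, 6+28) = Beta(8, 34).
Mode = (8−1)/(8+34−2) = 7/40 = 0.1750.
Mean = 8/(8+34) = 8/42 = 0.1905.
Difference = 0.1905 − 0.1750 = 0.0155.
The posterior is right-skewed, so the mean exceeds the mode.

0.0155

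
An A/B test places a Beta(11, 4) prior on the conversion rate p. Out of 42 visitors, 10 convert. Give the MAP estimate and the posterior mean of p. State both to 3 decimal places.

MAP estimate = 0.364, posterior mean = 0.368

Posterior: Beta(11+10, 4+32) = Beta(21, 36).
Mode = (21−1)/(21+36−2) = 20/55 = 0.364.
Mean = 21/(21+36) = 21/57 = 0.368.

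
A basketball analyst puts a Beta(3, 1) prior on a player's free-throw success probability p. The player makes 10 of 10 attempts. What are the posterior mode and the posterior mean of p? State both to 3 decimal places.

MAP = 1.000, posterior mean = 0.929

Posterior: Beta(3+10, 1+0) = Beta(13, 1).
Since β = 1 ≤ 1 and α > 1, the Beta density is monotone increasing on [0,1]; the mode is at 1.
Mean = 13/(13+1) = 0.929.
Left-skewed posterior ⇒ mean < mode.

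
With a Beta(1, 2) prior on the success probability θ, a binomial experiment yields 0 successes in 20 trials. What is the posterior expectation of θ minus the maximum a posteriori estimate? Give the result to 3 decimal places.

Posterior: Beta(1+0, 2+20) = Beta(1, 22).
Since α = 1 ≤ 1 and β > 1, the Beta density is monotone decreasing on [0,1]; the mode is at 0.
Mean = 1/(1+22) = 0.043.
Difference = 0.043 − 0.000 = 0.043.
The posterior is right-skewed, so the mean exceeds the mode.

0.043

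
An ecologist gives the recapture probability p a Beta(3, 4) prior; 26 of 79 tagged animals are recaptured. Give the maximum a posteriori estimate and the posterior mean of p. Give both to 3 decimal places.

Posterior: Beta(3+26, 4+53) = Beta(29, 57).
Mode = (29−1)/(29+57−2) = 28/84 = 0.333.
Mean = 29/(29+57) = 29/86 = 0.337.
The posterior is right-skewed, so the mean exceeds the mode.

p_MAP = 0.333, E[p|data] = 0.337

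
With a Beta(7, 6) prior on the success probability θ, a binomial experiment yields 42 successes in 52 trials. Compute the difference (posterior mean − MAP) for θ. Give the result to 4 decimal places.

-0.0081

Posterior: Beta(7+42, 6+10) = Beta(49, 16).
Mode = (49−1)/(49+16−2) = 48/63 = 0.7619.
Mean = 49/(49+16) = 49/65 = 0.7538.
Difference = 0.7538 − 0.7619 = -0.0081.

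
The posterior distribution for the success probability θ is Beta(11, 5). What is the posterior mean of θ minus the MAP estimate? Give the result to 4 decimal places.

-0.0268

Mode = (11−1)/(11+5−2) = 10/14 = 0.7143.
Mean = 11/(11+5) = 11/16 = 0.6875.
Difference = 0.6875 − 0.7143 = -0.0268.
The mean is pulled below the mode by the posterior's left skew.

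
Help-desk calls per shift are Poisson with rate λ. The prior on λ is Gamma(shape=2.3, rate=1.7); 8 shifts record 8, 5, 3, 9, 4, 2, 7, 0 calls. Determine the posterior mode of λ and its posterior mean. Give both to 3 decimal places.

λ_MAP = 4.052, E[λ|data] = 4.155

Σ counts = 38. Posterior: Gamma(shape = 2.3+38 = 40.3, rate = 1.7+8 = 9.7).
Mode = (α−1)/β = 39.3/9.7 = 4.052.
Mean = α/β = 40.3/9.7 = 4.155.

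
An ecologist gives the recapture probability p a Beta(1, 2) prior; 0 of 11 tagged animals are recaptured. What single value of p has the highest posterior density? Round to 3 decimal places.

Posterior: Beta(1+0, 2+11) = Beta(1, 13).
Since α = 1 ≤ 1 and β > 1, the Beta density is monotone decreasing on [0,1]; the mode is at 0.
Mean = 1/(1+13) = 0.071.
This is the posterior mode — the MAP estimate.

0.000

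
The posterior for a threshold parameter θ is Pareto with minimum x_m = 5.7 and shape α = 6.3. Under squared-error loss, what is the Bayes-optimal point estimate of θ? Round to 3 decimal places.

6.775

The Pareto density is strictly decreasing on [x_m, ∞), so the mode is x_m = 5.700.
Mean = α·x_m/(α−1) = 6.3·5.7/5.3 = 6.775.
Squared-error loss ⇒ the optimal estimator is the posterior mean.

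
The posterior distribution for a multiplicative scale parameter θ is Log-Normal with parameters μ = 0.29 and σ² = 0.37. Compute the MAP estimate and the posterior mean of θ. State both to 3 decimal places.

θ_MAP = 0.923, E[θ|data] = 1.608

Mode = exp(μ − σ²) = exp(-0.08) = 0.923.
Mean = exp(μ + σ²/2) = exp(0.475) = 1.608.
The posterior is right-skewed, so the mean exceeds the mode.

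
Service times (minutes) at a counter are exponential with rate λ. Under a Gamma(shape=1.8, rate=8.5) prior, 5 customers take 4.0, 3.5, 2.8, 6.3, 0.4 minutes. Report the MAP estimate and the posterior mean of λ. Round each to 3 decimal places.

Σ times = 17.0. Posterior: Gamma(shape = 1.8+5 = 6.8, rate = 8.5+17.0 = 25.5).
Mode = (α−1)/β = 5.8/25.5 = 0.227.
Mean = α/β = 6.8/25.5 = 0.267.

MAP estimate = 0.227, posterior mean = 0.267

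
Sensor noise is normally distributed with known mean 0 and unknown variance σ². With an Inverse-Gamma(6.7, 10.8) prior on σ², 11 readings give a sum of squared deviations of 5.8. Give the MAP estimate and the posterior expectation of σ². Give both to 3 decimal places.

Posterior: Inverse-Gamma(shape = 6.7+11/2 = 12.2, scale = 10.8+5.8/2 = 13.7).
Mode = β/(α+1) = 13.7/13.2 = 1.038.
Mean = β/(α−1) = 13.7/11.2 = 1.223.
The mean is pulled above the mode by the posterior's right skew.

σ²_MAP = 1.038, E[σ²|data] = 1.223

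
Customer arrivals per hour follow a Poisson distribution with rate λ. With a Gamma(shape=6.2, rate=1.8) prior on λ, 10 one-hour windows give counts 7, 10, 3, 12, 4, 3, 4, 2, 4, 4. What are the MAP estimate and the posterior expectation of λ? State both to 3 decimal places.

Σ counts = 53. Posterior: Gamma(shape = 6.2+53 = 59.2, rate = 1.8+10 = 11.8).
Mode = (α−1)/β = 58.2/11.8 = 4.932.
Mean = α/β = 59.2/11.8 = 5.017.
Mean > mode: the posterior has a right tail.

λ_MAP = 4.932, E[λ|data] = 5.017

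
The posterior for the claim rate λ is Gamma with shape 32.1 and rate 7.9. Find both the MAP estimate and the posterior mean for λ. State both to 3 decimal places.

Mode = (α−1)/β = 31.1/7.9 = 3.937.
Mean = α/β = 32.1/7.9 = 4.063.

MAP = 3.937, posterior mean = 4.063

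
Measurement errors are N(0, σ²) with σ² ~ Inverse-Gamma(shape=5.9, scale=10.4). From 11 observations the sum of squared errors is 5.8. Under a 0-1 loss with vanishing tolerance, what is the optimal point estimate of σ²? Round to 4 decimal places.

Posterior: Inverse-Gamma(shape = 5.9+11/2 = 11.4, scale = 10.4+5.8/2 = 13.3).
Mode = β/(α+1) = 13.3/12.4 = 1.0726.
Mean = β/(α−1) = 13.3/10.4 = 1.2788.
This is the posterior mode — the MAP estimate.

1.0726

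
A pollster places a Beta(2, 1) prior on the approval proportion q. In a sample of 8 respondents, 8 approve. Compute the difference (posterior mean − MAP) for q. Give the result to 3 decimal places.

-0.091

Posterior: Beta(2+8, 1+0) = Beta(10, 1).
Since β = 1 ≤ 1 and α > 1, the Beta density is monotone increasing on [0,1]; the mode is at 1.
Mean = 10/(10+1) = 0.909.
Difference = 0.909 − 1.000 = -0.091.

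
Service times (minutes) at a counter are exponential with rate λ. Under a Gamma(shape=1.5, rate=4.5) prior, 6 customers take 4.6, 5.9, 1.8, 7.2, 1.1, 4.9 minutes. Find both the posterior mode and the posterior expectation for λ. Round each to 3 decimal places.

Σ times = 25.5. Posterior: Gamma(shape = 1.5+6 = 7.5, rate = 4.5+25.5 = 30.0).
Mode = (α−1)/β = 6.5/30.0 = 0.217.
Mean = α/β = 7.5/30.0 = 0.250.
The mean is pulled above the mode by the posterior's right skew.

λ_MAP = 0.217, E[λ|data] = 0.250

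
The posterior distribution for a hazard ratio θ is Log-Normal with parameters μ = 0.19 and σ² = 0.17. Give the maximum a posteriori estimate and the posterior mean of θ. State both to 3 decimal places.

maximum a posteriori estimate = 1.020, posterior mean = 1.317

Mode = exp(μ − σ²) = exp(0.02) = 1.020.
Mean = exp(μ + σ²/2) = exp(0.275) = 1.317.
Mean > mode: the posterior has a right tail.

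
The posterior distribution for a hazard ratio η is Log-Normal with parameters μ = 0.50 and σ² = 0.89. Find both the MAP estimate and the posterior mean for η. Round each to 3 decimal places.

MAP estimate = 0.677, posterior mean = 2.573

Mode = exp(μ − σ²) = exp(-0.39) = 0.677.
Mean = exp(μ + σ²/2) = exp(0.945) = 2.573.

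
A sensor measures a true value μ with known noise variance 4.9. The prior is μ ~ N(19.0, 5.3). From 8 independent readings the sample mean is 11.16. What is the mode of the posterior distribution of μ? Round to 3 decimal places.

Posterior for μ is Normal. Precision-weighted mean: (1/5.3·19.0 + 8/4.9·11.16) / (1/5.3 + 8/4.9) = 11.972.
A Normal posterior is symmetric, so mode = mean.
This is the posterior mode — the MAP estimate.

11.972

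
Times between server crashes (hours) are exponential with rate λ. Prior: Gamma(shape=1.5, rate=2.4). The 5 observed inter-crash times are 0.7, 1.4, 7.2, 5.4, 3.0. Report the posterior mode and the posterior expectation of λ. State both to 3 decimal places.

Σ times = 17.7. Posterior: Gamma(shape = 1.5+5 = 6.5, rate = 2.4+17.7 = 20.1).
Mode = (α−1)/β = 5.5/20.1 = 0.274.
Mean = α/β = 6.5/20.1 = 0.323.
The mean is pulled above the mode by the posterior's right skew.

λ_MAP = 0.274, E[λ|data] = 0.323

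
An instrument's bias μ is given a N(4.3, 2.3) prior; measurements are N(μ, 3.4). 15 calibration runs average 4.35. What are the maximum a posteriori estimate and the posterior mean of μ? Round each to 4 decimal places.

Posterior for μ is Normal. Precision-weighted mean: (1/2.3·4.3 + 15/3.4·4.35) / (1/2.3 + 15/3.4) = 4.3455.
A Normal posterior is symmetric, so mode = mean.

MAP = 4.3455; posterior mean = 4.3455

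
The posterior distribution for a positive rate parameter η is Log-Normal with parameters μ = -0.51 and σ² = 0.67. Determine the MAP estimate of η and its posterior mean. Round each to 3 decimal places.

MAP = 0.307; posterior mean = 0.839

Mode = exp(μ − σ²) = exp(-1.18) = 0.307.
Mean = exp(μ + σ²/2) = exp(-0.175) = 0.839.
The posterior is right-skewed, so the mean exceeds the mode.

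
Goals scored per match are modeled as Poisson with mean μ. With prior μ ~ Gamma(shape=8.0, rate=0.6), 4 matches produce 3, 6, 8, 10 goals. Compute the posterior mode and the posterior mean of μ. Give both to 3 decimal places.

Σ counts = 27. Posterior: Gamma(shape = 8.0+27 = 35.0, rate = 0.6+4 = 4.6).
Mode = (α−1)/β = 34.0/4.6 = 7.391.
Mean = α/β = 35.0/4.6 = 7.609.

MAP: 7.391. Posterior mean: 7.609.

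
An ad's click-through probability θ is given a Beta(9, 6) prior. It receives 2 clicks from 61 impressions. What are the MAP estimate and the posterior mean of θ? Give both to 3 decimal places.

MAP estimate = 0.135, posterior mean = 0.145

Posterior: Beta(9+2, 6+59) = Beta(11, 65).
Mode = (11−1)/(11+65−2) = 10/74 = 0.135.
Mean = 11/(11+65) = 11/76 = 0.145.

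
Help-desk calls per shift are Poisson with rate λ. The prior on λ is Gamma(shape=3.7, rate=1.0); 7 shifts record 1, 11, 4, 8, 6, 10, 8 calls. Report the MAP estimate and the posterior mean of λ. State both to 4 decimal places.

Σ counts = 48. Posterior: Gamma(shape = 3.7+48 = 51.7, rate = 1.0+7 = 8.0).
Mode = (α−1)/β = 50.7/8.0 = 6.3375.
Mean = α/β = 51.7/8.0 = 6.4625.
The posterior is right-skewed, so the mean exceeds the mode.

MAP: 6.3375. Posterior mean: 6.4625.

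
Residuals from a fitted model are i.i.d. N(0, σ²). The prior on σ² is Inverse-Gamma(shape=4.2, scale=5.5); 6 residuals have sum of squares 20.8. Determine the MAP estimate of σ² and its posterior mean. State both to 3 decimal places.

MAP: 1.939. Posterior mean: 2.565.

Posterior: Inverse-Gamma(shape = 4.2+6/2 = 7.2, scale = 5.5+20.8/2 = 15.9).
Mode = β/(α+1) = 15.9/8.2 = 1.939.
Mean = β/(α−1) = 15.9/6.2 = 2.565.
The posterior is right-skewed, so the mean exceeds the mode.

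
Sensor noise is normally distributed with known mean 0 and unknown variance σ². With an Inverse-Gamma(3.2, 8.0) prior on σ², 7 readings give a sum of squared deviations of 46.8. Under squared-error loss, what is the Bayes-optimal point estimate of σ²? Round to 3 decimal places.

Posterior: Inverse-Gamma(shape = 3.2+7/2 = 6.7, scale = 8.0+46.8/2 = 31.4).
Mode = β/(α+1) = 31.4/7.7 = 4.078.
Mean = β/(α−1) = 31.4/5.7 = 5.509.
Squared-error loss ⇒ the optimal estimator is the posterior mean.

5.509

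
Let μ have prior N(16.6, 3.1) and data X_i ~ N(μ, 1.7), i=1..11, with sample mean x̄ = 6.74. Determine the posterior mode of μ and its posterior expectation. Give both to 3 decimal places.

Posterior for μ is Normal. Precision-weighted mean: (1/3.1·16.6 + 11/1.7·6.74) / (1/3.1 + 11/1.7) = 7.208.
A Normal posterior is symmetric, so mode = mean.

μ_MAP = 7.208, E[μ|data] = 7.208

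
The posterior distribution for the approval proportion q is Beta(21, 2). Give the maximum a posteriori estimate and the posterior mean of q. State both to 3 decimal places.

MAP = 0.952, posterior mean = 0.913

Mode = (21−1)/(21+2−2) = 20/21 = 0.952.
Mean = 21/(21+2) = 21/23 = 0.913.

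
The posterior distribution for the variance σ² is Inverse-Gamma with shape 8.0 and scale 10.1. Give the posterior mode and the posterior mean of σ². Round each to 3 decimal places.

MAP: 1.122. Posterior mean: 1.443.

Mode = β/(α+1) = 10.1/9.0 = 1.122.
Mean = β/(α−1) = 10.1/7.0 = 1.443.
Mean > mode: the posterior has a right tail.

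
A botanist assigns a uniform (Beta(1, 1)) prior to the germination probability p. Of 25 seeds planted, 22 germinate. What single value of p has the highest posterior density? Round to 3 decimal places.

Posterior: Beta(1+22, 1+3) = Beta(23, 4).
Mode = (23−1)/(23+4−2) = 22/25 = 0.880.
With a flat prior the MAP equals the MLE, 22/25.
Mean = 23/(23+4) = 23/27 = 0.852.
This is the posterior mode — the MAP estimate.

0.880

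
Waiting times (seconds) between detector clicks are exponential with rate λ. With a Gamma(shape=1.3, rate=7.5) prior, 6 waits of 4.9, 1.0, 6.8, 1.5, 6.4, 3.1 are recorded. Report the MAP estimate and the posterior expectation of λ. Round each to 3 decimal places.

MAP: 0.202. Posterior mean: 0.234.

Σ times = 23.7. Posterior: Gamma(shape = 1.3+6 = 7.3, rate = 7.5+23.7 = 31.2).
Mode = (α−1)/β = 6.3/31.2 = 0.202.
Mean = α/β = 7.3/31.2 = 0.234.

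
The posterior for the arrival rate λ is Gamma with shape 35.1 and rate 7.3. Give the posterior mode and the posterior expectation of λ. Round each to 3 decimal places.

Mode = (α−1)/β = 34.1/7.3 = 4.671.
Mean = α/β = 35.1/7.3 = 4.808.

λ_MAP = 4.671, E[λ|data] = 4.808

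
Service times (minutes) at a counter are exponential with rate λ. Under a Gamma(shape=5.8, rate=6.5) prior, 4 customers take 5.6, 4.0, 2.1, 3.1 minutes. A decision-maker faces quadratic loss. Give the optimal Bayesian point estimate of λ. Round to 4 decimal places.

0.4601

Σ times = 14.8. Posterior: Gamma(shape = 5.8+4 = 9.8, rate = 6.5+14.8 = 21.3).
Mode = (α−1)/β = 8.8/21.3 = 0.4131.
Mean = α/β = 9.8/21.3 = 0.4601.
Quadratic loss ⇒ the optimal estimator is the posterior mean.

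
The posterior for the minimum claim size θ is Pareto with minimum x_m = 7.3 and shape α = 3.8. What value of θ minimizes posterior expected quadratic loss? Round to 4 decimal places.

9.9071

The Pareto density is strictly decreasing on [x_m, ∞), so the mode is x_m = 7.3000.
Mean = α·x_m/(α−1) = 3.8·7.3/2.8 = 9.9071.
Quadratic loss ⇒ the optimal estimator is the posterior mean.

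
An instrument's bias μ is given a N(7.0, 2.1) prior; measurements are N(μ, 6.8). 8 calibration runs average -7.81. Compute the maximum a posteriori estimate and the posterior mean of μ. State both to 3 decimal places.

Posterior for μ is Normal. Precision-weighted mean: (1/2.1·7.0 + 8/6.8·-7.81) / (1/2.1 + 8/6.8) = -3.543.
A Normal posterior is symmetric, so mode = mean.

μ_MAP = -3.543, E[μ|data] = -3.543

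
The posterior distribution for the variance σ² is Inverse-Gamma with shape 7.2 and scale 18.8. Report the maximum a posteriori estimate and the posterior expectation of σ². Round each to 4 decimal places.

MAP: 2.2927. Posterior mean: 3.0323.

Mode = β/(α+1) = 18.8/8.2 = 2.2927.
Mean = β/(α−1) = 18.8/6.2 = 3.0323.
Mean > mode: the posterior has a right tail.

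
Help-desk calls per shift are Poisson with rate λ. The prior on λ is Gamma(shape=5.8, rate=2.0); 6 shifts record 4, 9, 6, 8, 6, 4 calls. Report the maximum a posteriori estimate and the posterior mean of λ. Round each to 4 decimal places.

Σ counts = 37. Posterior: Gamma(shape = 5.8+37 = 42.8, rate = 2.0+6 = 8.0).
Mode = (α−1)/β = 41.8/8.0 = 5.2250.
Mean = α/β = 42.8/8.0 = 5.3500.
Right-skewed posterior ⇒ mode < mean.

MAP: 5.2250. Posterior mean: 5.3500.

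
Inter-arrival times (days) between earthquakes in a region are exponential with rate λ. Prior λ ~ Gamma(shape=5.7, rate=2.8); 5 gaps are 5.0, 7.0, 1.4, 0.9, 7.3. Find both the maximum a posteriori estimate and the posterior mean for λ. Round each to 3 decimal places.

MAP = 0.398, posterior mean = 0.439

Σ times = 21.6. Posterior: Gamma(shape = 5.7+5 = 10.7, rate = 2.8+21.6 = 24.4).
Mode = (α−1)/β = 9.7/24.4 = 0.398.
Mean = α/β = 10.7/24.4 = 0.439.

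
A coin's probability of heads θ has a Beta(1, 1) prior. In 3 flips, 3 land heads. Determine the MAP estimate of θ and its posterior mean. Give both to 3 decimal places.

Posterior: Beta(1+3, 1+0) = Beta(4, 1).
Since β = 1 ≤ 1 and α > 1, the Beta density is monotone increasing on [0,1]; the mode is at 1.
Mean = 4/(4+1) = 0.800.

θ_MAP = 1.000, E[θ|data] = 0.800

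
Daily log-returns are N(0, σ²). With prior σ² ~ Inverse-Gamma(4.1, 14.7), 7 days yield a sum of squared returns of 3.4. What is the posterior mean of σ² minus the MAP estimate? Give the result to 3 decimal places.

Posterior: Inverse-Gamma(shape = 4.1+7/2 = 7.6, scale = 14.7+3.4/2 = 16.4).
Mode = β/(α+1) = 16.4/8.6 = 1.907.
Mean = β/(α−1) = 16.4/6.6 = 2.485.
Difference = 2.485 − 1.907 = 0.578.
Right-skewed posterior ⇒ mode < mean.

0.578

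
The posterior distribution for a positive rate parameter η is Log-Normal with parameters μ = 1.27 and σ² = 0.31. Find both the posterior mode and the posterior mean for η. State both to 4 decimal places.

posterior mode = 2.6117, posterior mean = 4.1579

Mode = exp(μ − σ²) = exp(0.96) = 2.6117.
Mean = exp(μ + σ²/2) = exp(1.425) = 4.1579.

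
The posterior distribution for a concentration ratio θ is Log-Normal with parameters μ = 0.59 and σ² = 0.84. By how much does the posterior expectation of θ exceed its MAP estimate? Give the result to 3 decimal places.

1.967

Mode = exp(μ − σ²) = exp(-0.25) = 0.779.
Mean = exp(μ + σ²/2) = exp(1.010) = 2.746.
Difference = 2.746 − 0.779 = 1.967.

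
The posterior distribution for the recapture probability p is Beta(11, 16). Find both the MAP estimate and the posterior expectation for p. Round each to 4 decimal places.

Mode = (11−1)/(11+16−2) = 10/25 = 0.4000.
Mean = 11/(11+16) = 11/27 = 0.4074.

MAP estimate = 0.4000, posterior expectation = 0.4074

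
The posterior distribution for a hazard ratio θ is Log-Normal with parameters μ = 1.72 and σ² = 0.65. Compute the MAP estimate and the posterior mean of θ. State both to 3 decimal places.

Mode = exp(μ − σ²) = exp(1.07) = 2.915.
Mean = exp(μ + σ²/2) = exp(2.045) = 7.729.

MAP = 2.915; posterior mean = 7.729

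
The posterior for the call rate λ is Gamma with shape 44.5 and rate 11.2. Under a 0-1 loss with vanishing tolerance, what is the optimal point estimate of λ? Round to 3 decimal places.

3.884

Mode = (α−1)/β = 43.5/11.2 = 3.884.
Mean = α/β = 44.5/11.2 = 3.973.
This is the posterior mode — the MAP estimate.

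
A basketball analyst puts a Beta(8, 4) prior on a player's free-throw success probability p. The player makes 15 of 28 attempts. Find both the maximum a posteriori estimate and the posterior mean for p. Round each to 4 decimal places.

Posterior: Beta(8+15, 4+13) = Beta(23, 17).
Mode = (23−1)/(23+17−2) = 22/38 = 0.5789.
Mean = 23/(23+17) = 23/40 = 0.5750.

MAP = 0.5789; posterior mean = 0.5750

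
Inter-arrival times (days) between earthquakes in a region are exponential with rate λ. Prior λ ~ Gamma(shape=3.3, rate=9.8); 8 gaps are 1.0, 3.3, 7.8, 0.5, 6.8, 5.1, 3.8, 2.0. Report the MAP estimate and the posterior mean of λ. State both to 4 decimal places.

Σ times = 30.3. Posterior: Gamma(shape = 3.3+8 = 11.3, rate = 9.8+30.3 = 40.1).
Mode = (α−1)/β = 10.3/40.1 = 0.2569.
Mean = α/β = 11.3/40.1 = 0.2818.

MAP = 0.2569, posterior mean = 0.2818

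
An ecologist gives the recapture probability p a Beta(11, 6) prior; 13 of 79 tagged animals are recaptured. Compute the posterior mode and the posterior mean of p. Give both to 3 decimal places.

p_MAP = 0.245, E[p|data] = 0.250

Posterior: Beta(11+13, 6+66) = Beta(24, 72).
Mode = (24−1)/(24+72−2) = 23/94 = 0.245.
Mean = 24/(24+72) = 24/96 = 0.250.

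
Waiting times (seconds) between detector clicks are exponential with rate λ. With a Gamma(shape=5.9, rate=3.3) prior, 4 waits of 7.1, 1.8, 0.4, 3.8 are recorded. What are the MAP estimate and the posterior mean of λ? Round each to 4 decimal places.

Σ times = 13.1. Posterior: Gamma(shape = 5.9+4 = 9.9, rate = 3.3+13.1 = 16.4).
Mode = (α−1)/β = 8.9/16.4 = 0.5427.
Mean = α/β = 9.9/16.4 = 0.6037.
The posterior is right-skewed, so the mean exceeds the mode.

MAP: 0.5427. Posterior mean: 0.6037.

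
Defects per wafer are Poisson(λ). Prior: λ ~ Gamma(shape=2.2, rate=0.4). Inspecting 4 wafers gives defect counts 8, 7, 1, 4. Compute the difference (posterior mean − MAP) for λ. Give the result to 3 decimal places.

Σ counts = 20. Posterior: Gamma(shape = 2.2+20 = 22.2, rate = 0.4+4 = 4.4).
Mode = (α−1)/β = 21.2/4.4 = 4.818.
Mean = α/β = 22.2/4.4 = 5.045.
Difference = 5.045 − 4.818 = 0.227.

0.227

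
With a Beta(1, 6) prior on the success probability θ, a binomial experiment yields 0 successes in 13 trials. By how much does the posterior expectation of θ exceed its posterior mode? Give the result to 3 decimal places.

0.050

Posterior: Beta(1+0, 6+13) = Beta(1, 19).
Since α = 1 ≤ 1 and β > 1, the Beta density is monotone decreasing on [0,1]; the mode is at 0.
Mean = 1/(1+19) = 0.050.
Difference = 0.050 − 0.000 = 0.050.
The posterior is right-skewed, so the mean exceeds the mode.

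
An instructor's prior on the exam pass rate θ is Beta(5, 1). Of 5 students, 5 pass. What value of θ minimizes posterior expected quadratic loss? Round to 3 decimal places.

Posterior: Beta(5+5, 1+0) = Beta(10, 1).
Since β = 1 ≤ 1 and α > 1, the Beta density is monotone increasing on [0,1]; the mode is at 1.
Mean = 10/(10+1) = 0.909.
Quadratic loss ⇒ the optimal estimator is the posterior mean.

0.909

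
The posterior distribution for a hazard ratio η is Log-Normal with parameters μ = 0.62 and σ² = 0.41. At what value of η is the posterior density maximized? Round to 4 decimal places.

1.2337

Mode = exp(μ − σ²) = exp(0.21) = 1.2337.
Mean = exp(μ + σ²/2) = exp(0.825) = 2.2819.
This is the posterior mode — the MAP estimate.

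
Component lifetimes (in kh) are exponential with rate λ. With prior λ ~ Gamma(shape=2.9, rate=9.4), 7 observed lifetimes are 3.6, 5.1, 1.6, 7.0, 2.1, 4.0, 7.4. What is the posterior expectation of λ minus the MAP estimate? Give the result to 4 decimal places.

0.0249

Σ times = 30.8. Posterior: Gamma(shape = 2.9+7 = 9.9, rate = 9.4+30.8 = 40.2).
Mode = (α−1)/β = 8.9/40.2 = 0.2214.
Mean = α/β = 9.9/40.2 = 0.2463.
Difference = 0.2463 − 0.2214 = 0.0249.
The mean is pulled above the mode by the posterior's right skew.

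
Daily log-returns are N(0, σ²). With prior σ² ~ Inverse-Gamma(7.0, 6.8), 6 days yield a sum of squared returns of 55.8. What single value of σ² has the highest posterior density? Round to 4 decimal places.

3.1545

Posterior: Inverse-Gamma(shape = 7.0+6/2 = 10.0, scale = 6.8+55.8/2 = 34.7).
Mode = β/(α+1) = 34.7/11.0 = 3.1545.
Mean = β/(α−1) = 34.7/9.0 = 3.8556.
This is the posterior mode — the MAP estimate.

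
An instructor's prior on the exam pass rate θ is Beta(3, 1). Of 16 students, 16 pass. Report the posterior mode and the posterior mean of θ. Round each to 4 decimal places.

MAP: 1.0000. Posterior mean: 0.9500.

Posterior: Beta(3+16, 1+0) = Beta(19, 1).
Since β = 1 ≤ 1 and α > 1, the Beta density is monotone increasing on [0,1]; the mode is at 1.
Mean = 19/(19+1) = 0.9500.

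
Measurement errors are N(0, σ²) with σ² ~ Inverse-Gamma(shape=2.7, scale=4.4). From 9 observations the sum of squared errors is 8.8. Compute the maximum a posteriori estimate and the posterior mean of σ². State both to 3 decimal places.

maximum a posteriori estimate = 1.073, posterior mean = 1.419

Posterior: Inverse-Gamma(shape = 2.7+9/2 = 7.2, scale = 4.4+8.8/2 = 8.8).
Mode = β/(α+1) = 8.8/8.2 = 1.073.
Mean = β/(α−1) = 8.8/6.2 = 1.419.
Mean > mode: the posterior has a right tail.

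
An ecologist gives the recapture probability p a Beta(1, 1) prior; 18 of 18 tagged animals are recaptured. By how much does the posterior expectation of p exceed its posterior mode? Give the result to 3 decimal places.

Posterior: Beta(1+18, 1+0) = Beta(19, 1).
Since β = 1 ≤ 1 and α > 1, the Beta density is monotone increasing on [0,1]; the mode is at 1.
Mean = 19/(19+1) = 0.950.
Difference = 0.950 − 1.000 = -0.050.

-0.050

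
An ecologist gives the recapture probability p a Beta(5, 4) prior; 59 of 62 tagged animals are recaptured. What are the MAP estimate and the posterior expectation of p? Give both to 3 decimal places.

MAP estimate = 0.913, posterior expectation = 0.901

Posterior: Beta(5+59, 4+3) = Beta(64, 7).
Mode = (64−1)/(64+7−2) = 63/69 = 0.913.
Mean = 64/(64+7) = 64/71 = 0.901.
Left-skewed posterior ⇒ mean < mode.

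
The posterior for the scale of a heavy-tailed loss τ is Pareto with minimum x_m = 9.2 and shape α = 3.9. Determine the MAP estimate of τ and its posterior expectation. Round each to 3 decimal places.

The Pareto density is strictly decreasing on [x_m, ∞), so the mode is x_m = 9.200.
Mean = α·x_m/(α−1) = 3.9·9.2/2.9 = 12.372.

τ_MAP = 9.200, E[τ|data] = 12.372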